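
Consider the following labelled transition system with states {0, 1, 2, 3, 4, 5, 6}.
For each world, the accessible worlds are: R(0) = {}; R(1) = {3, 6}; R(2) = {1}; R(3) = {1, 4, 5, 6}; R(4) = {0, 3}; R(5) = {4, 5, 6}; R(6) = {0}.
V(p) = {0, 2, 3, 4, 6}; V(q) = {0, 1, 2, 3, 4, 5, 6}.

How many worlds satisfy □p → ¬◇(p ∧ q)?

4

Recall that □ψ holds at a world iff ψ holds at every accessible world, and ◇ψ holds iff ψ holds at some accessible world.
Let φ = □p → ¬◇(p ∧ q). Evaluate φ at each world:
  0 (successors ∅): φ is true.
  1 (successors {3, 6}): φ is false.
  2 (successors {1}): φ is true.
  3 (successors {1, 4, 5, 6}): φ is true.
  4 (successors {0, 3}): φ is false.
  5 (successors {4, 5, 6}): φ is true.
  6 (successors {0}): φ is false.
For instance, at 3:
  At 3: □p is false, ¬◇(p ∧ q) is false, so □p → ¬◇(p ∧ q) is true.
    At 3: □p requires p at every successor {1, 4, 5, 6}.
      p fails at 1, so □p is false at 3.
    At 3: ◇(p ∧ q) is true, so ¬◇(p ∧ q) is false.
      At 3: ◇(p ∧ q) requires p ∧ q at some successor in {1, 4, 5, 6}.
        p ∧ q holds at 4, so ◇(p ∧ q) is true at 3.
Satisfying worlds: {0, 2, 3, 5}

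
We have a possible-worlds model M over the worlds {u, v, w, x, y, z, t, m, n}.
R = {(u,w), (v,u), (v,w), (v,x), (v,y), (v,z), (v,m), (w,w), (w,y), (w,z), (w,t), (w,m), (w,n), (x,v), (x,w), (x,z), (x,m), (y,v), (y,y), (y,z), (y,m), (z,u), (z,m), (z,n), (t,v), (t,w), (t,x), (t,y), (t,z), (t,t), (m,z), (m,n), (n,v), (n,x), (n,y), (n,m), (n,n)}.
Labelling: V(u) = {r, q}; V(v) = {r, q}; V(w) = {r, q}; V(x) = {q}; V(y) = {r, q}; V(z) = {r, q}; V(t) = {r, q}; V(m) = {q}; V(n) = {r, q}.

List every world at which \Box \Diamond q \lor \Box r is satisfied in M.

Let φ = \Box \Diamond q \lor \Box r. Evaluate φ at each world:
  u (successors {w}): φ is true.
  v (successors {u, w, x, y, z, m}): φ is true.
  w (successors {w, y, z, t, m, n}): φ is true.
  x (successors {v, w, z, m}): φ is true.
  y (successors {v, y, z, m}): φ is true.
  z (successors {u, m, n}): φ is true.
  t (successors {v, w, x, y, z, t}): φ is true.
  m (successors {z, n}): φ is true.
  n (successors {v, x, y, m, n}): φ is true.
For instance, at u:
  At u: \Box \Diamond q is true, \Box r is true, so \Box \Diamond q \lor \Box r is true.
    At u: \Box \Diamond q requires \Diamond q at every successor {w}.
      At w: \Diamond q is true.
    So \Box \Diamond q is true at u.
    At u: \Box r requires r at every successor {w}.
      At w: r is true.
    So \Box r is true at u.
Satisfying worlds: {u, v, w, x, y, z, t, m, n}

u, v, w, x, y, z, t, m, n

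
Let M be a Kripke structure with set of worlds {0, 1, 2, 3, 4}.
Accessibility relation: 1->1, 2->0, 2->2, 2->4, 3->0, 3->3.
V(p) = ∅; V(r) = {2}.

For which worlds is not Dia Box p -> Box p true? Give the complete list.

Let φ = not Dia Box p -> Box p. Evaluate φ at each world:
  0 (successors ∅): φ is true.
  1 (successors {1}): φ is false.
  2 (successors {0, 2, 4}): φ is true.
  3 (successors {0, 3}): φ is true.
  4 (successors ∅): φ is true.
For instance, at 2:
  At 2: not Dia Box p is false, Box p is false, so not Dia Box p -> Box p is true.
    At 2: Dia Box p is true, so not Dia Box p is false.
      At 2: Dia Box p requires Box p at some successor in {0, 2, 4}.
        Box p holds at 0, so Dia Box p is true at 2.
    At 2: Box p requires p at every successor {0, 2, 4}.
      p fails at 0, so Box p is false at 2.
Satisfying worlds: {0, 2, 3, 4}

0, 2, 3, 4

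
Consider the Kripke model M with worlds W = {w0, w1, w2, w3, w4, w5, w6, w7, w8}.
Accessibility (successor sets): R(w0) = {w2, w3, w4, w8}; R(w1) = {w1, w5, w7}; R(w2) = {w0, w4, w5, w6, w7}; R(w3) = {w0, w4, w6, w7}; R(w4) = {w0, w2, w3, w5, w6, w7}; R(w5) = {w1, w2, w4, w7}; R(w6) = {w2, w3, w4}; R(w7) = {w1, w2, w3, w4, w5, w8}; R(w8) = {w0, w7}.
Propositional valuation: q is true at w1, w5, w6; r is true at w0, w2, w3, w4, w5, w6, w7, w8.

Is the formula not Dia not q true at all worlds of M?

Let φ = not Dia not q. Evaluate φ at each world:
  w0 (successors {w2, w3, w4, w8}): φ is false.
  w1 (successors {w1, w5, w7}): φ is false.
  w2 (successors {w0, w4, w5, w6, w7}): φ is false.
  w3 (successors {w0, w4, w6, w7}): φ is false.
  w4 (successors {w0, w2, w3, w5, w6, w7}): φ is false.
  w5 (successors {w1, w2, w4, w7}): φ is false.
  w6 (successors {w2, w3, w4}): φ is false.
  w7 (successors {w1, w2, w3, w4, w5, w8}): φ is false.
  w8 (successors {w0, w7}): φ is false.
Detail at w0 (counterexample):
  At w0: Dia not q is true, so not Dia not q is false.
    At w0: Dia not q requires not q at some successor in {w2, w3, w4, w8}.
      not q holds at w2, so Dia not q is true at w0.

No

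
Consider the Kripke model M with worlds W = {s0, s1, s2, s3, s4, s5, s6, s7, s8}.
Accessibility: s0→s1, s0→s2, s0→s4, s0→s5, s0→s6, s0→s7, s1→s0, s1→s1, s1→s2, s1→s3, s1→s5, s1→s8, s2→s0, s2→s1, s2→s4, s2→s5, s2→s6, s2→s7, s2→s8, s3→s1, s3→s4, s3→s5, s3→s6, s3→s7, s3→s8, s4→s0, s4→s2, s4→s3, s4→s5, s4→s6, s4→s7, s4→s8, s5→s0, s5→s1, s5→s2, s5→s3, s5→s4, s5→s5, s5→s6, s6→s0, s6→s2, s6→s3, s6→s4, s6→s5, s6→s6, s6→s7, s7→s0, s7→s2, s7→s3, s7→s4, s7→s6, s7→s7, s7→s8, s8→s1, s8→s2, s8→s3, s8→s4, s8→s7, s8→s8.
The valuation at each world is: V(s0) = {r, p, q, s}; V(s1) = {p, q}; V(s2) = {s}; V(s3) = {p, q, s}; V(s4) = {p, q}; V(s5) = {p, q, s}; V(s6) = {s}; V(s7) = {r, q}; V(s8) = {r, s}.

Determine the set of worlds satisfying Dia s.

s0, s1, s2, s3, s4, s5, s6, s7, s8

Let φ = Dia s. Evaluate φ at each world:
  s0 (successors {s1, s2, s4, s5, s6, s7}): φ is true.
  s1 (successors {s0, s1, s2, s3, s5, s8}): φ is true.
  s2 (successors {s0, s1, s4, s5, s6, s7, s8}): φ is true.
  s3 (successors {s1, s4, s5, s6, s7, s8}): φ is true.
  s4 (successors {s0, s2, s3, s5, s6, s7, s8}): φ is true.
  s5 (successors {s0, s1, s2, s3, s4, s5, s6}): φ is true.
  s6 (successors {s0, s2, s3, s4, s5, s6, s7}): φ is true.
  s7 (successors {s0, s2, s3, s4, s6, s7, s8}): φ is true.
  s8 (successors {s1, s2, s3, s4, s7, s8}): φ is true.
For instance, at s0:
  At s0: Dia s requires s at some successor in {s1, s2, s4, s5, s6, s7}.
    s holds at s2, so Dia s is true at s0.
Satisfying worlds: {s0, s1, s2, s3, s4, s5, s6, s7, s8}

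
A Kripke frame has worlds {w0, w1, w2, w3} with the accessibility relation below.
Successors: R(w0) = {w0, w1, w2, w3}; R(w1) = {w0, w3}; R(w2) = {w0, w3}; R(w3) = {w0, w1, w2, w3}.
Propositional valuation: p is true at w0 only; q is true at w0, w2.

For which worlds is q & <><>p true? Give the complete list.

Let φ = q & <><>p. Evaluate φ at each world:
  w0 (successors {w0, w1, w2, w3}): φ is true.
  w1 (successors {w0, w3}): φ is false.
  w2 (successors {w0, w3}): φ is true.
  w3 (successors {w0, w1, w2, w3}): φ is false.
For instance, at w3:
  At w3: q is false, <><>p is true, so q & <><>p is false.
    At w3: <><>p requires <>p at some successor in {w0, w1, w2, w3}.
      <>p holds at w0, so <><>p is true at w3.
Satisfying worlds: {w0, w2}

w0, w2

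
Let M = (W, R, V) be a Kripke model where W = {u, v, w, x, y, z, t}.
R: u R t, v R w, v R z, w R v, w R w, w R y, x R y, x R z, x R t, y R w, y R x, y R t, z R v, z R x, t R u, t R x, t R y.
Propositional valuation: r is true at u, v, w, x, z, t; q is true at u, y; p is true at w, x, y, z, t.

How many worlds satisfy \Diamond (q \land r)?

1

Recall that \Diamond ψ holds at a world iff ψ holds at some accessible world.
Let φ = \Diamond (q \land r). Evaluate φ at each world:
  u (successors {t}): φ is false.
  v (successors {w, z}): φ is false.
  w (successors {v, w, y}): φ is false.
  x (successors {y, z, t}): φ is false.
  y (successors {w, x, t}): φ is false.
  z (successors {v, x}): φ is false.
  t (successors {u, x, y}): φ is true.
For instance, at t:
  At t: \Diamond (q \land r) requires q \land r at some successor in {u, x, y}.
    q \land r holds at u, so \Diamond (q \land r) is true at t.
Satisfying worlds: {t}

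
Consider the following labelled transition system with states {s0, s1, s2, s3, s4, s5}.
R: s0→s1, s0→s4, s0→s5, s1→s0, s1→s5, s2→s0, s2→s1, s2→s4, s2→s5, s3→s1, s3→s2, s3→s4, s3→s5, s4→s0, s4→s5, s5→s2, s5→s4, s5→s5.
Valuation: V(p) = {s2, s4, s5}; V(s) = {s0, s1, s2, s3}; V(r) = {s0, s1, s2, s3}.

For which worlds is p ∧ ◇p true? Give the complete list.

s2, s4, s5

Let φ = p ∧ ◇p. Evaluate φ at each world:
  s0 (successors {s1, s4, s5}): φ is false.
  s1 (successors {s0, s5}): φ is false.
  s2 (successors {s0, s1, s4, s5}): φ is true.
  s3 (successors {s1, s2, s4, s5}): φ is false.
  s4 (successors {s0, s5}): φ is true.
  s5 (successors {s2, s4, s5}): φ is true.
For instance, at s2:
  At s2: p is true, ◇p is true, so p ∧ ◇p is true.
    At s2: ◇p requires p at some successor in {s0, s1, s4, s5}.
      p holds at s4, so ◇p is true at s2.
Satisfying worlds: {s2, s4, s5}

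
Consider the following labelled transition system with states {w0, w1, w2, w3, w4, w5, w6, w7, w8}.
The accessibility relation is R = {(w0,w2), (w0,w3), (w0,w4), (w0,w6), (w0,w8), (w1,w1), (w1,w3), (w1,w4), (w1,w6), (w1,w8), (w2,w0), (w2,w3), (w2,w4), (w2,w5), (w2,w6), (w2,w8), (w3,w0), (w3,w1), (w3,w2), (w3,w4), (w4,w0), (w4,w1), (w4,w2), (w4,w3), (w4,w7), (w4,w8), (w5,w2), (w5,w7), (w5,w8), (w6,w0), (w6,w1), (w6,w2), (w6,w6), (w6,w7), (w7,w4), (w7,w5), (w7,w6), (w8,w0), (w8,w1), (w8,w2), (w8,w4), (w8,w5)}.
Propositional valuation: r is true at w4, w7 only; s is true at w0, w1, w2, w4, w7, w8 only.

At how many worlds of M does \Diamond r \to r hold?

2

Let φ = \Diamond r \to r. Evaluate φ at each world:
  w0 (successors {w2, w3, w4, w6, w8}): φ is false.
  w1 (successors {w1, w3, w4, w6, w8}): φ is false.
  w2 (successors {w0, w3, w4, w5, w6, w8}): φ is false.
  w3 (successors {w0, w1, w2, w4}): φ is false.
  w4 (successors {w0, w1, w2, w3, w7, w8}): φ is true.
  w5 (successors {w2, w7, w8}): φ is false.
  w6 (successors {w0, w1, w2, w6, w7}): φ is false.
  w7 (successors {w4, w5, w6}): φ is true.
  w8 (successors {w0, w1, w2, w4, w5}): φ is false.
For instance, at w8:
  At w8: \Diamond r is true, r is false, so \Diamond r \to r is false.
    At w8: \Diamond r requires r at some successor in {w0, w1, w2, w4, w5}.
      r holds at w4, so \Diamond r is true at w8.
Satisfying worlds: {w4, w7}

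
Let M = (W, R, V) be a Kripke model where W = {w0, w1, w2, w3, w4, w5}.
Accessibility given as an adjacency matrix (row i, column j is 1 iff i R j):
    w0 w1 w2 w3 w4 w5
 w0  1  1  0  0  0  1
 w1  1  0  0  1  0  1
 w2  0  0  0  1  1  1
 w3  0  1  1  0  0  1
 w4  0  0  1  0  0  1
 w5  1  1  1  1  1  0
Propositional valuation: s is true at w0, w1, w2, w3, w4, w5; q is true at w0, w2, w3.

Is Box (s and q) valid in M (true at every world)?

Let φ = Box (s and q). Evaluate φ at each world:
  w0 (successors {w0, w1, w5}): φ is false.
  w1 (successors {w0, w3, w5}): φ is false.
  w2 (successors {w3, w4, w5}): φ is false.
  w3 (successors {w1, w2, w5}): φ is false.
  w4 (successors {w2, w5}): φ is false.
  w5 (successors {w0, w1, w2, w3, w4}): φ is false.
Detail at w0 (counterexample):
  At w0: Box (s and q) requires s and q at every successor {w0, w1, w5}.
    s and q fails at w1, so Box (s and q) is false at w0.

No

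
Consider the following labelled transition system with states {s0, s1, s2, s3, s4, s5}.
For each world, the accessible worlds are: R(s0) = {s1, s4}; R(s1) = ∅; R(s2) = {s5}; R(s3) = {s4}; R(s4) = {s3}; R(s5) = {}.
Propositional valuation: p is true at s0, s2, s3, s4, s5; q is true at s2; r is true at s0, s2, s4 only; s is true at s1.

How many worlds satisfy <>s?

1

Let φ = <>s. Evaluate φ at each world:
  s0 (successors {s1, s4}): φ is true.
  s1 (successors ∅): φ is false.
  s2 (successors {s5}): φ is false.
  s3 (successors {s4}): φ is false.
  s4 (successors {s3}): φ is false.
  s5 (successors ∅): φ is false.
For instance, at s3:
  At s3: <>s requires s at some successor in {s4}.
    At s4: s is false.
  So <>s is false at s3.
Satisfying worlds: {s0}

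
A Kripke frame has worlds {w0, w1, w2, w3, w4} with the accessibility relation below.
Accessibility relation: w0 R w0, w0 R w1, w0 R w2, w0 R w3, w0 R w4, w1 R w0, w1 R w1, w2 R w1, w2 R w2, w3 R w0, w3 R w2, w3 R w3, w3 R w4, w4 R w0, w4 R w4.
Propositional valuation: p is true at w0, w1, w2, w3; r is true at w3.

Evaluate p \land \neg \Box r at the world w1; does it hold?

Yes

At w1: p is true, \neg \Box r is true, so p \land \neg \Box r is true.
  At w1: \Box r is false, so \neg \Box r is true.
    At w1: \Box r requires r at every successor {w0, w1}.
      r fails at w0, so \Box r is false at w1.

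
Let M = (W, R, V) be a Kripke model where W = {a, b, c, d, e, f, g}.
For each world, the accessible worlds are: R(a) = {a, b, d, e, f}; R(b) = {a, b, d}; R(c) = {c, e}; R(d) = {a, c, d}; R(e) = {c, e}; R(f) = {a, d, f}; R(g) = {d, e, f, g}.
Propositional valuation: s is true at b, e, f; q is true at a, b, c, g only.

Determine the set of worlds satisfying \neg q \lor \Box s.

d, e, f

Let φ = \neg q \lor \Box s. Evaluate φ at each world:
  a (successors {a, b, d, e, f}): φ is false.
  b (successors {a, b, d}): φ is false.
  c (successors {c, e}): φ is false.
  d (successors {a, c, d}): φ is true.
  e (successors {c, e}): φ is true.
  f (successors {a, d, f}): φ is true.
  g (successors {d, e, f, g}): φ is false.
For instance, at d:
  At d: \neg q is true, \Box s is false, so \neg q \lor \Box s is true.
    At d: \Box s requires s at every successor {a, c, d}.
      s fails at a, so \Box s is false at d.
Satisfying worlds: {d, e, f}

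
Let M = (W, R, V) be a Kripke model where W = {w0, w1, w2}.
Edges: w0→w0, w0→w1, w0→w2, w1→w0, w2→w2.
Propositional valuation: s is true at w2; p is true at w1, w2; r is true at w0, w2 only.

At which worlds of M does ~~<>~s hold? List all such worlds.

w0, w1

Let φ = ~~<>~s. Evaluate φ at each world:
  w0 (successors {w0, w1, w2}): φ is true.
  w1 (successors {w0}): φ is true.
  w2 (successors {w2}): φ is false.
For instance, at w1:
  At w1: ~<>~s is false, so ~~<>~s is true.
    At w1: <>~s is true, so ~<>~s is false.
      At w1: <>~s requires ~s at some successor in {w0}.
        ~s holds at w0, so <>~s is true at w1.
Satisfying worlds: {w0, w1}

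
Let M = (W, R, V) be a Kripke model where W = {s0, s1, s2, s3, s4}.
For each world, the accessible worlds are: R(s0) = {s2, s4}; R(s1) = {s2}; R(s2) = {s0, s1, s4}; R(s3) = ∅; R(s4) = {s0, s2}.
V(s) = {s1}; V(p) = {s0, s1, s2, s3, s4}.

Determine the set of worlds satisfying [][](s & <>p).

Let φ = [][](s & <>p). Evaluate φ at each world:
  s0 (successors {s2, s4}): φ is false.
  s1 (successors {s2}): φ is false.
  s2 (successors {s0, s1, s4}): φ is false.
  s3 (successors ∅): φ is true.
  s4 (successors {s0, s2}): φ is false.
For instance, at s2:
  At s2: [][](s & <>p) requires [](s & <>p) at every successor {s0, s1, s4}.
    [](s & <>p) fails at s0, so [][](s & <>p) is false at s2.
      At s0: [](s & <>p) requires s & <>p at every successor {s2, s4}.
        s & <>p fails at s2, so [](s & <>p) is false at s0.
Satisfying worlds: {s3}

s3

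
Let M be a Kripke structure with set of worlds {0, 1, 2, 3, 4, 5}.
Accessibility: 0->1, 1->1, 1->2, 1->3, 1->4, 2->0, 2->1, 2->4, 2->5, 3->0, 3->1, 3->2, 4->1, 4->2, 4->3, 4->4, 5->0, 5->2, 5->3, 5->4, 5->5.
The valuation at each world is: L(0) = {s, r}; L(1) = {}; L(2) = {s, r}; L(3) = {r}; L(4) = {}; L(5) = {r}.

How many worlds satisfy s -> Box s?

Let φ = s -> Box s. Evaluate φ at each world:
  0 (successors {1}): φ is false.
  1 (successors {1, 2, 3, 4}): φ is true.
  2 (successors {0, 1, 4, 5}): φ is false.
  3 (successors {0, 1, 2}): φ is true.
  4 (successors {1, 2, 3, 4}): φ is true.
  5 (successors {0, 2, 3, 4, 5}): φ is true.
For instance, at 5:
  At 5: s is false, Box s is false, so s -> Box s is true.
    At 5: Box s requires s at every successor {0, 2, 3, 4, 5}.
      s fails at 3, so Box s is false at 5.
Satisfying worlds: {1, 3, 4, 5}

4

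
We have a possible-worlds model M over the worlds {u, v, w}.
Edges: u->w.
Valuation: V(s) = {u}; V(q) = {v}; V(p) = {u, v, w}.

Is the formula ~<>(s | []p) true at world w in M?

Yes

At w: <>(s | []p) is false, so ~<>(s | []p) is true.
  At w: no accessible worlds, so <>(s | []p) is false.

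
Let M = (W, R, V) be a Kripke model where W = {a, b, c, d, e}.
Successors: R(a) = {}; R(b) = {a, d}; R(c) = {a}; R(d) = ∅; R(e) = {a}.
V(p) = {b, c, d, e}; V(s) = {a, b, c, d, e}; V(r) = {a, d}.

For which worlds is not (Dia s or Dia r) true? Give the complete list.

Let φ = not (Dia s or Dia r). Evaluate φ at each world:
  a (successors ∅): φ is true.
  b (successors {a, d}): φ is false.
  c (successors {a}): φ is false.
  d (successors ∅): φ is true.
  e (successors {a}): φ is false.
For instance, at b:
  At b: Dia s or Dia r is true, so not (Dia s or Dia r) is false.
    At b: Dia s is true, Dia r is true, so Dia s or Dia r is true.
      At b: Dia s requires s at some successor in {a, d}.
        s holds at a, so Dia s is true at b.
      At b: Dia r requires r at some successor in {a, d}.
        r holds at a, so Dia r is true at b.
Satisfying worlds: {a, d}

a, d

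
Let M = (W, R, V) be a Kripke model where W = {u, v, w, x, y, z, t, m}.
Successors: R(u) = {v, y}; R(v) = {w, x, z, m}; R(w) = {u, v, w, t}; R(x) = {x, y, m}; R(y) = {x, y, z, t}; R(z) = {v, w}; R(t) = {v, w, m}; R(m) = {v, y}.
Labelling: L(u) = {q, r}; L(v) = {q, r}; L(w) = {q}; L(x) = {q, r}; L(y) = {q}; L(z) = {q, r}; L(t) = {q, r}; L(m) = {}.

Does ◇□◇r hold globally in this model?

Recall that □ψ holds at a world iff ψ holds at every accessible world, and ◇ψ holds iff ψ holds at some accessible world.
Let φ = ◇□◇r. Evaluate φ at each world:
  u (successors {v, y}): φ is true.
  v (successors {w, x, z, m}): φ is true.
  w (successors {u, v, w, t}): φ is true.
  x (successors {x, y, m}): φ is true.
  y (successors {x, y, z, t}): φ is true.
  z (successors {v, w}): φ is true.
  t (successors {v, w, m}): φ is true.
  m (successors {v, y}): φ is true.
For instance, at u:
  At u: ◇□◇r requires □◇r at some successor in {v, y}.
    □◇r holds at v, so ◇□◇r is true at u.
      At v: □◇r requires ◇r at every successor {w, x, z, m}.
        At w: ◇r is true.
        At x: ◇r is true.
        At z: ◇r is true.
        At m: ◇r is true.
      So □◇r is true at v.

Yes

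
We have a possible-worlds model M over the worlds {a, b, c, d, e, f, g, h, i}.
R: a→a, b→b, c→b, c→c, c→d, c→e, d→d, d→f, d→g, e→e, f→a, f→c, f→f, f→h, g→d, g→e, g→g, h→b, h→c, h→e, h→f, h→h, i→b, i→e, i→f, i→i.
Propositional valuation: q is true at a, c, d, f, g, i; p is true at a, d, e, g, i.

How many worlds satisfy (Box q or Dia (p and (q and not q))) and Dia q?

2

Let φ = (Box q or Dia (p and (q and not q))) and Dia q. Evaluate φ at each world:
  a (successors {a}): φ is true.
  b (successors {b}): φ is false.
  c (successors {b, c, d, e}): φ is false.
  d (successors {d, f, g}): φ is true.
  e (successors {e}): φ is false.
  f (successors {a, c, f, h}): φ is false.
  g (successors {d, e, g}): φ is false.
  h (successors {b, c, e, f, h}): φ is false.
  i (successors {b, e, f, i}): φ is false.
For instance, at b:
  At b: Box q or Dia (p and (q and not q)) is false, Dia q is false, so (Box q or Dia (p and (q and not q))) and Dia q is false.
    At b: Box q is false, Dia (p and (q and not q)) is false, so Box q or Dia (p and (q and not q)) is false.
      At b: Box q requires q at every successor {b}.
        q fails at b, so Box q is false at b.
      At b: Dia (p and (q and not q)) requires p and (q and not q) at some successor in {b}.
        At b: p and (q and not q) is false.
      So Dia (p and (q and not q)) is false at b.
    At b: Dia q requires q at some successor in {b}.
      At b: q is false.
    So Dia q is false at b.
Satisfying worlds: {a, d}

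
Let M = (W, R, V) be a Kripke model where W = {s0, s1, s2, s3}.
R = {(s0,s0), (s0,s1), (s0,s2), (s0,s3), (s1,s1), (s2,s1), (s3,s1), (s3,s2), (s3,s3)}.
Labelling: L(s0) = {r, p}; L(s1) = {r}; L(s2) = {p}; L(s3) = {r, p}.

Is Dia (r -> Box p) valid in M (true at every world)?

No

Recall that Box ψ holds at a world iff ψ holds at every accessible world, and Dia ψ holds iff ψ holds at some accessible world.
Let φ = Dia (r -> Box p). Evaluate φ at each world:
  s0 (successors {s0, s1, s2, s3}): φ is true.
  s1 (successors {s1}): φ is false.
  s2 (successors {s1}): φ is false.
  s3 (successors {s1, s2, s3}): φ is true.
Detail at s1 (counterexample):
  At s1: Dia (r -> Box p) requires r -> Box p at some successor in {s1}.
    At s1: r -> Box p is false.
  So Dia (r -> Box p) is false at s1.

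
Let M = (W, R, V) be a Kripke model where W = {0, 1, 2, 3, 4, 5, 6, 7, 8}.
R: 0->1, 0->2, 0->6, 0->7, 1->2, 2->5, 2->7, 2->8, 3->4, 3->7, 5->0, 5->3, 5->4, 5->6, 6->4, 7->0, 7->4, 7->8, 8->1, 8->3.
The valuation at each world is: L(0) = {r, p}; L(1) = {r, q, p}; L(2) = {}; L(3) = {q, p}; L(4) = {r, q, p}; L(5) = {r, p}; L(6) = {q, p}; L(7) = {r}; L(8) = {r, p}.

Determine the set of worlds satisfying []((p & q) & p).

4, 6, 8

Let φ = []((p & q) & p). Evaluate φ at each world:
  0 (successors {1, 2, 6, 7}): φ is false.
  1 (successors {2}): φ is false.
  2 (successors {5, 7, 8}): φ is false.
  3 (successors {4, 7}): φ is false.
  4 (successors ∅): φ is true.
  5 (successors {0, 3, 4, 6}): φ is false.
  6 (successors {4}): φ is true.
  7 (successors {0, 4, 8}): φ is false.
  8 (successors {1, 3}): φ is true.
For instance, at 7:
  At 7: []((p & q) & p) requires (p & q) & p at every successor {0, 4, 8}.
    (p & q) & p fails at 0, so []((p & q) & p) is false at 7.
Satisfying worlds: {4, 6, 8}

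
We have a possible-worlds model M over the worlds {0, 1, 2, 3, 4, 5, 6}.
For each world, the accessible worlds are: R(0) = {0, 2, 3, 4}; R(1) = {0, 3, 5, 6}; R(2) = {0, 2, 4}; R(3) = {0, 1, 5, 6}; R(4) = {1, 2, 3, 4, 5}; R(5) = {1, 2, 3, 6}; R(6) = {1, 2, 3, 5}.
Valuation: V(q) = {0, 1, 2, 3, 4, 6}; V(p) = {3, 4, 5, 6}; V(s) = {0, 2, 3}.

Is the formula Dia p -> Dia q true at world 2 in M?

Yes

At 2: Dia p is true, Dia q is true, so Dia p -> Dia q is true.
  At 2: Dia p requires p at some successor in {0, 2, 4}.
    p holds at 4, so Dia p is true at 2.
  At 2: Dia q requires q at some successor in {0, 2, 4}.
    q holds at 0, so Dia q is true at 2.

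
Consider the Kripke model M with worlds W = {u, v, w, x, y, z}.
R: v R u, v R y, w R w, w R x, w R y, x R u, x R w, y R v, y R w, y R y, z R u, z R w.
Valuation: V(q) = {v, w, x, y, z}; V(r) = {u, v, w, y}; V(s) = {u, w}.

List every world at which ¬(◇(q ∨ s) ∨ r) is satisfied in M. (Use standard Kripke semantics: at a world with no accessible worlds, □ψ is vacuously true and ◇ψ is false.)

none

Let φ = ¬(◇(q ∨ s) ∨ r). Evaluate φ at each world:
  u (successors ∅): φ is false.
  v (successors {u, y}): φ is false.
  w (successors {w, x, y}): φ is false.
  x (successors {u, w}): φ is false.
  y (successors {v, w, y}): φ is false.
  z (successors {u, w}): φ is false.
For instance, at z:
  At z: ◇(q ∨ s) ∨ r is true, so ¬(◇(q ∨ s) ∨ r) is false.
    At z: ◇(q ∨ s) is true, r is false, so ◇(q ∨ s) ∨ r is true.
      At z: ◇(q ∨ s) requires q ∨ s at some successor in {u, w}.
        q ∨ s holds at u, so ◇(q ∨ s) is true at z.
Satisfying worlds: none.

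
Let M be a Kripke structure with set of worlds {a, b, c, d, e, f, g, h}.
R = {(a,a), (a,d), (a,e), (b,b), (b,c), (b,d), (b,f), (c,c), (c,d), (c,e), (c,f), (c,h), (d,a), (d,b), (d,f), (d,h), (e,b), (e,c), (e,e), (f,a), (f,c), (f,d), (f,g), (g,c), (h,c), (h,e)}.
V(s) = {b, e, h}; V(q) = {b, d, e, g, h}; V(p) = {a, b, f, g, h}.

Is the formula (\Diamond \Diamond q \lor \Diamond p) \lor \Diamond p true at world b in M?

At b: \Diamond \Diamond q \lor \Diamond p is true, \Diamond p is true, so (\Diamond \Diamond q \lor \Diamond p) \lor \Diamond p is true.
  At b: \Diamond \Diamond q is true, \Diamond p is true, so \Diamond \Diamond q \lor \Diamond p is true.
    At b: \Diamond \Diamond q requires \Diamond q at some successor in {b, c, d, f}.
      \Diamond q holds at b, so \Diamond \Diamond q is true at b.
    At b: \Diamond p requires p at some successor in {b, c, d, f}.
      p holds at b, so \Diamond p is true at b.
  At b: \Diamond p requires p at some successor in {b, c, d, f}.
    p holds at b, so \Diamond p is true at b.

Yes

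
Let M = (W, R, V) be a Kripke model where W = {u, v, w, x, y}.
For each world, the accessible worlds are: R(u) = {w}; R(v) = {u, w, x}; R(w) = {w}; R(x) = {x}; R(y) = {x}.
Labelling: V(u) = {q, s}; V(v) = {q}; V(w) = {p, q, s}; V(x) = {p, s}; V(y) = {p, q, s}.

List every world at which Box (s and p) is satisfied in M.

u, w, x, y

Let φ = Box (s and p). Evaluate φ at each world:
  u (successors {w}): φ is true.
  v (successors {u, w, x}): φ is false.
  w (successors {w}): φ is true.
  x (successors {x}): φ is true.
  y (successors {x}): φ is true.
For instance, at v:
  At v: Box (s and p) requires s and p at every successor {u, w, x}.
    s and p fails at u, so Box (s and p) is false at v.
Satisfying worlds: {u, w, x, y}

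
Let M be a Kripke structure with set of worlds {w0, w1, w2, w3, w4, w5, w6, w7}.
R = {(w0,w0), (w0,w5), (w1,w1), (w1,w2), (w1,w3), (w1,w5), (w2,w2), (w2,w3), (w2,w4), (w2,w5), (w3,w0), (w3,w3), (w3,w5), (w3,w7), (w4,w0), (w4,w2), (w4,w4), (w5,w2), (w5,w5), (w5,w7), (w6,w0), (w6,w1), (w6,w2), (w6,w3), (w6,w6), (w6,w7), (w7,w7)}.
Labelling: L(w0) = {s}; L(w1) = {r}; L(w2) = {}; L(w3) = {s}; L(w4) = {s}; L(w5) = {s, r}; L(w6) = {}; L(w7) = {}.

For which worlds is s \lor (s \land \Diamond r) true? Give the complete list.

Let φ = s \lor (s \land \Diamond r). Evaluate φ at each world:
  w0 (successors {w0, w5}): φ is true.
  w1 (successors {w1, w2, w3, w5}): φ is false.
  w2 (successors {w2, w3, w4, w5}): φ is false.
  w3 (successors {w0, w3, w5, w7}): φ is true.
  w4 (successors {w0, w2, w4}): φ is true.
  w5 (successors {w2, w5, w7}): φ is true.
  w6 (successors {w0, w1, w2, w3, w6, w7}): φ is false.
  w7 (successors {w7}): φ is false.
For instance, at w4:
  At w4: s is true, s \land \Diamond r is false, so s \lor (s \land \Diamond r) is true.
    At w4: s is true, \Diamond r is false, so s \land \Diamond r is false.
      At w4: \Diamond r requires r at some successor in {w0, w2, w4}.
        At w0: r is false.
        At w2: r is false.
        At w4: r is false.
      So \Diamond r is false at w4.
Satisfying worlds: {w0, w3, w4, w5}

w0, w3, w4, w5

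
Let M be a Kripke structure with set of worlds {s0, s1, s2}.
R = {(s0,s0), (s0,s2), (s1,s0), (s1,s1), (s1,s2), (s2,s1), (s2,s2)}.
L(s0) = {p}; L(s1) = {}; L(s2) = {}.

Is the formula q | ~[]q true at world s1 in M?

Yes

At s1: q is false, ~[]q is true, so q | ~[]q is true.
  At s1: []q is false, so ~[]q is true.
    At s1: []q requires q at every successor {s0, s1, s2}.
      q fails at s0, so []q is false at s1.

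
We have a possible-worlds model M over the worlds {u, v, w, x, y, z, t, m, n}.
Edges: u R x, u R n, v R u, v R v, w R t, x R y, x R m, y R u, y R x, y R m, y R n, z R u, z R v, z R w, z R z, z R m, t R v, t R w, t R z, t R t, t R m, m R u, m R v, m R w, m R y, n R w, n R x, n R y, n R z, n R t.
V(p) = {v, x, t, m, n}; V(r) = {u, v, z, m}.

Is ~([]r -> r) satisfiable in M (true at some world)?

Recall that []ψ holds at a world iff ψ holds at every accessible world, and <>ψ holds iff ψ holds at some accessible world.
Let φ = ~([]r -> r). Evaluate φ at each world:
  u (successors {x, n}): φ is false.
  v (successors {u, v}): φ is false.
  w (successors {t}): φ is false.
  x (successors {y, m}): φ is false.
  y (successors {u, x, m, n}): φ is false.
  z (successors {u, v, w, z, m}): φ is false.
  t (successors {v, w, z, t, m}): φ is false.
  m (successors {u, v, w, y}): φ is false.
  n (successors {w, x, y, z, t}): φ is false.
For instance, at w:
  At w: []r -> r is true, so ~([]r -> r) is false.
    At w: []r is false, r is false, so []r -> r is true.
      At w: []r requires r at every successor {t}.
        r fails at t, so []r is false at w.

No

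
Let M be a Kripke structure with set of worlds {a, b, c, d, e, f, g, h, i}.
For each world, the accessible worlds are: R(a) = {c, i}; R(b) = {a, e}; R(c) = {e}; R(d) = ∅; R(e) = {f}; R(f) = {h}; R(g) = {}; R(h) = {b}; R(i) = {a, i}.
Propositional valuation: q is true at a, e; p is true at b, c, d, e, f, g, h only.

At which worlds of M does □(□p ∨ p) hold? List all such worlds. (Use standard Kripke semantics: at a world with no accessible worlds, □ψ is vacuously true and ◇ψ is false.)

c, d, e, f, g, h

Let φ = □(□p ∨ p). Evaluate φ at each world:
  a (successors {c, i}): φ is false.
  b (successors {a, e}): φ is false.
  c (successors {e}): φ is true.
  d (successors ∅): φ is true.
  e (successors {f}): φ is true.
  f (successors {h}): φ is true.
  g (successors ∅): φ is true.
  h (successors {b}): φ is true.
  i (successors {a, i}): φ is false.
For instance, at f:
  At f: □(□p ∨ p) requires □p ∨ p at every successor {h}.
      At h: □p is true, p is true, so □p ∨ p is true.
  So □(□p ∨ p) is true at f.
Satisfying worlds: {c, d, e, f, g, h}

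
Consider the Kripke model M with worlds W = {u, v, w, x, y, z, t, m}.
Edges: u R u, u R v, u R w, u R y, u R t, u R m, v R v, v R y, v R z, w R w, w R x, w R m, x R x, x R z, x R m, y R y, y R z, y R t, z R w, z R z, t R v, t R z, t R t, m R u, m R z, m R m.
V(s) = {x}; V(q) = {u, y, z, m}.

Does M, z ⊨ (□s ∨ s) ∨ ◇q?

Yes

Recall that □ψ holds at a world iff ψ holds at every accessible world, and ◇ψ holds iff ψ holds at some accessible world.
At z: □s ∨ s is false, ◇q is true, so (□s ∨ s) ∨ ◇q is true.
  At z: □s is false, s is false, so □s ∨ s is false.
    At z: □s requires s at every successor {w, z}.
      s fails at w, so □s is false at z.
  At z: ◇q requires q at some successor in {w, z}.
    q holds at z, so ◇q is true at z.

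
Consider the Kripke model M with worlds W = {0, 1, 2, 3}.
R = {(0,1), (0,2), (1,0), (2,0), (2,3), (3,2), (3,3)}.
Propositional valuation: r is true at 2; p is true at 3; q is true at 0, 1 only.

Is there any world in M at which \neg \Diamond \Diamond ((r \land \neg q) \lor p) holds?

No

Let φ = \neg \Diamond \Diamond ((r \land \neg q) \lor p). Evaluate φ at each world:
  0 (successors {1, 2}): φ is false.
  1 (successors {0}): φ is false.
  2 (successors {0, 3}): φ is false.
  3 (successors {2, 3}): φ is false.
For instance, at 2:
  At 2: \Diamond \Diamond ((r \land \neg q) \lor p) is true, so \neg \Diamond \Diamond ((r \land \neg q) \lor p) is false.
    At 2: \Diamond \Diamond ((r \land \neg q) \lor p) requires \Diamond ((r \land \neg q) \lor p) at some successor in {0, 3}.
      \Diamond ((r \land \neg q) \lor p) holds at 0, so \Diamond \Diamond ((r \land \neg q) \lor p) is true at 2.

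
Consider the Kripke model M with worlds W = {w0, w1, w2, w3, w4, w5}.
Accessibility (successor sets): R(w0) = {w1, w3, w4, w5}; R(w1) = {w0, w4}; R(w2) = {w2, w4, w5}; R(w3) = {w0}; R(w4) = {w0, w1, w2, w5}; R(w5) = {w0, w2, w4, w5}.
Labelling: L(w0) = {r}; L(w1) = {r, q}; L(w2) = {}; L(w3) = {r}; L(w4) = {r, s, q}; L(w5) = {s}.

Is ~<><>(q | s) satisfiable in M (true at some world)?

No

Recall that <>ψ holds at a world iff ψ holds at some accessible world.
Let φ = ~<><>(q | s). Evaluate φ at each world:
  w0 (successors {w1, w3, w4, w5}): φ is false.
  w1 (successors {w0, w4}): φ is false.
  w2 (successors {w2, w4, w5}): φ is false.
  w3 (successors {w0}): φ is false.
  w4 (successors {w0, w1, w2, w5}): φ is false.
  w5 (successors {w0, w2, w4, w5}): φ is false.
For instance, at w4:
  At w4: <><>(q | s) is true, so ~<><>(q | s) is false.
    At w4: <><>(q | s) requires <>(q | s) at some successor in {w0, w1, w2, w5}.
      <>(q | s) holds at w0, so <><>(q | s) is true at w4.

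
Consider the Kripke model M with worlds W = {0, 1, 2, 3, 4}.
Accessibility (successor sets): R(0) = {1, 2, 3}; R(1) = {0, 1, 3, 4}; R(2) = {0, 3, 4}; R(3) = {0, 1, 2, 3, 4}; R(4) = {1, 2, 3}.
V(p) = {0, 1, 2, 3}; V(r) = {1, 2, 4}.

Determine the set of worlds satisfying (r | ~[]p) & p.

Recall that []ψ holds at a world iff ψ holds at every accessible world, and <>ψ holds iff ψ holds at some accessible world.
Let φ = (r | ~[]p) & p. Evaluate φ at each world:
  0 (successors {1, 2, 3}): φ is false.
  1 (successors {0, 1, 3, 4}): φ is true.
  2 (successors {0, 3, 4}): φ is true.
  3 (successors {0, 1, 2, 3, 4}): φ is true.
  4 (successors {1, 2, 3}): φ is false.
For instance, at 0:
  At 0: r | ~[]p is false, p is true, so (r | ~[]p) & p is false.
    At 0: r is false, ~[]p is false, so r | ~[]p is false.
      At 0: []p is true, so ~[]p is false.
Satisfying worlds: {1, 2, 3}

1, 2, 3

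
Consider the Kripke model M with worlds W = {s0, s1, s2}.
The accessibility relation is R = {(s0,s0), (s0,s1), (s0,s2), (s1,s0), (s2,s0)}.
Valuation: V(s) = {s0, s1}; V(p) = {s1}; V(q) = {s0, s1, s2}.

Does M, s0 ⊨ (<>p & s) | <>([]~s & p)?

Recall that []ψ holds at a world iff ψ holds at every accessible world, and <>ψ holds iff ψ holds at some accessible world.
At s0: <>p & s is true, <>([]~s & p) is false, so (<>p & s) | <>([]~s & p) is true.
  At s0: <>p is true, s is true, so <>p & s is true.
    At s0: <>p requires p at some successor in {s0, s1, s2}.
      p holds at s1, so <>p is true at s0.
  At s0: <>([]~s & p) requires []~s & p at some successor in {s0, s1, s2}.
    At s0: []~s & p is false.
    At s1: []~s & p is false.
    At s2: []~s & p is false.
  So <>([]~s & p) is false at s0.

Yes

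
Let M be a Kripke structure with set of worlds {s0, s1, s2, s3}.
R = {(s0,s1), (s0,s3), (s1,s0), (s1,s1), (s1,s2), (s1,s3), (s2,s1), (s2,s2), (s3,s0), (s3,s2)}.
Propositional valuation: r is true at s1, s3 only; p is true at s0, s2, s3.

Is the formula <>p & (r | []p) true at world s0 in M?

No

Recall that []ψ holds at a world iff ψ holds at every accessible world, and <>ψ holds iff ψ holds at some accessible world.
At s0: <>p is true, r | []p is false, so <>p & (r | []p) is false.
  At s0: <>p requires p at some successor in {s1, s3}.
    p holds at s3, so <>p is true at s0.
  At s0: r is false, []p is false, so r | []p is false.
    At s0: []p requires p at every successor {s1, s3}.
      p fails at s1, so []p is false at s0.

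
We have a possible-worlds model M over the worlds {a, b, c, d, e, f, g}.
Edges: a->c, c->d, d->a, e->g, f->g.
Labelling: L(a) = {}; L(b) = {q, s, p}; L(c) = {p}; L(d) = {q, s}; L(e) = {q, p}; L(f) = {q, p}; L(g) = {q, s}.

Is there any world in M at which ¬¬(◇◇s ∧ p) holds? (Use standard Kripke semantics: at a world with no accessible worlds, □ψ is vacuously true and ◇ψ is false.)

No

Let φ = ¬¬(◇◇s ∧ p). Evaluate φ at each world:
  a (successors {c}): φ is false.
  b (successors ∅): φ is false.
  c (successors {d}): φ is false.
  d (successors {a}): φ is false.
  e (successors {g}): φ is false.
  f (successors {g}): φ is false.
  g (successors ∅): φ is false.
For instance, at c:
  At c: ¬(◇◇s ∧ p) is true, so ¬¬(◇◇s ∧ p) is false.
    At c: ◇◇s ∧ p is false, so ¬(◇◇s ∧ p) is true.
      At c: ◇◇s is false, p is true, so ◇◇s ∧ p is false.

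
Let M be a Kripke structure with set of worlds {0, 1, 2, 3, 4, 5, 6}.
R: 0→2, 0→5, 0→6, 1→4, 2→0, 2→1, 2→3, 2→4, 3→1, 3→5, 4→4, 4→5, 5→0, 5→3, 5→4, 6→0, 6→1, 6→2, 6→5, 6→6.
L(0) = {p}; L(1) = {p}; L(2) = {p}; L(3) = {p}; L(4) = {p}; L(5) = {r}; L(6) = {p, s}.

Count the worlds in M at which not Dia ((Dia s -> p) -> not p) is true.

Recall that Dia ψ holds at a world iff ψ holds at some accessible world.
Let φ = not Dia ((Dia s -> p) -> not p). Evaluate φ at each world:
  0 (successors {2, 5, 6}): φ is false.
  1 (successors {4}): φ is true.
  2 (successors {0, 1, 3, 4}): φ is true.
  3 (successors {1, 5}): φ is false.
  4 (successors {4, 5}): φ is false.
  5 (successors {0, 3, 4}): φ is true.
  6 (successors {0, 1, 2, 5, 6}): φ is false.
For instance, at 1:
  At 1: Dia ((Dia s -> p) -> not p) is false, so not Dia ((Dia s -> p) -> not p) is true.
    At 1: Dia ((Dia s -> p) -> not p) requires (Dia s -> p) -> not p at some successor in {4}.
      At 4: (Dia s -> p) -> not p is false.
    So Dia ((Dia s -> p) -> not p) is false at 1.
Satisfying worlds: {1, 2, 5}

3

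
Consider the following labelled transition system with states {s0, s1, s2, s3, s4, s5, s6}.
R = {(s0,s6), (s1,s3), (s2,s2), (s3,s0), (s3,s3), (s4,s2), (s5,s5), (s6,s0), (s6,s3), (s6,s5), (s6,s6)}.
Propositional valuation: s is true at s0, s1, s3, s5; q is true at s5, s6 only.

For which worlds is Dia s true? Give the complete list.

Let φ = Dia s. Evaluate φ at each world:
  s0 (successors {s6}): φ is false.
  s1 (successors {s3}): φ is true.
  s2 (successors {s2}): φ is false.
  s3 (successors {s0, s3}): φ is true.
  s4 (successors {s2}): φ is false.
  s5 (successors {s5}): φ is true.
  s6 (successors {s0, s3, s5, s6}): φ is true.
For instance, at s5:
  At s5: Dia s requires s at some successor in {s5}.
    s holds at s5, so Dia s is true at s5.
Satisfying worlds: {s1, s3, s5, s6}

s1, s3, s5, s6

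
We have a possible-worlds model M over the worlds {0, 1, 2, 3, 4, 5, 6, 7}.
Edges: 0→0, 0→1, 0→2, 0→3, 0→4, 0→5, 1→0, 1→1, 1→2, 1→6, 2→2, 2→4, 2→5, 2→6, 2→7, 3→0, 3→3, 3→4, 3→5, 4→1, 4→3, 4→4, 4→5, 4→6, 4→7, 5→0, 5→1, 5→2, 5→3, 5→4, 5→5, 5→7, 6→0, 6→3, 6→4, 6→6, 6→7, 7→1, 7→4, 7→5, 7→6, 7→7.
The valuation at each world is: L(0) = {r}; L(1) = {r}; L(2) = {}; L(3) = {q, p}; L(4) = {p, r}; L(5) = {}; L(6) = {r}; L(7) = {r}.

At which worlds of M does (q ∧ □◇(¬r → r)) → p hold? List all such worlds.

Let φ = (q ∧ □◇(¬r → r)) → p. Evaluate φ at each world:
  0 (successors {0, 1, 2, 3, 4, 5}): φ is true.
  1 (successors {0, 1, 2, 6}): φ is true.
  2 (successors {2, 4, 5, 6, 7}): φ is true.
  3 (successors {0, 3, 4, 5}): φ is true.
  4 (successors {1, 3, 4, 5, 6, 7}): φ is true.
  5 (successors {0, 1, 2, 3, 4, 5, 7}): φ is true.
  6 (successors {0, 3, 4, 6, 7}): φ is true.
  7 (successors {1, 4, 5, 6, 7}): φ is true.
For instance, at 1:
  At 1: q ∧ □◇(¬r → r) is false, p is false, so (q ∧ □◇(¬r → r)) → p is true.
    At 1: q is false, □◇(¬r → r) is true, so q ∧ □◇(¬r → r) is false.
      At 1: □◇(¬r → r) requires ◇(¬r → r) at every successor {0, 1, 2, 6}.
        At 0: ◇(¬r → r) is true.
        At 1: ◇(¬r → r) is true.
        At 2: ◇(¬r → r) is true.
        At 6: ◇(¬r → r) is true.
      So □◇(¬r → r) is true at 1.
Satisfying worlds: {0, 1, 2, 3, 4, 5, 6, 7}

0, 1, 2, 3, 4, 5, 6, 7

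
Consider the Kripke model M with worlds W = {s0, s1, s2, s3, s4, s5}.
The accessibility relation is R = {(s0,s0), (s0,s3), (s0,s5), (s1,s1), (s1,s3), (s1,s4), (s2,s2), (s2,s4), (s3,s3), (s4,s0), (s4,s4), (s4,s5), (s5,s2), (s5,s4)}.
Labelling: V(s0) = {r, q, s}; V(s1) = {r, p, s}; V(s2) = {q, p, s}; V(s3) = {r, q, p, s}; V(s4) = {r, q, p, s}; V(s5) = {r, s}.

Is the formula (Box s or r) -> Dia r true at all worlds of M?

Yes

Let φ = (Box s or r) -> Dia r. Evaluate φ at each world:
  s0 (successors {s0, s3, s5}): φ is true.
  s1 (successors {s1, s3, s4}): φ is true.
  s2 (successors {s2, s4}): φ is true.
  s3 (successors {s3}): φ is true.
  s4 (successors {s0, s4, s5}): φ is true.
  s5 (successors {s2, s4}): φ is true.
For instance, at s5:
  At s5: Box s or r is true, Dia r is true, so (Box s or r) -> Dia r is true.
    At s5: Box s is true, r is true, so Box s or r is true.
      At s5: Box s requires s at every successor {s2, s4}.
        At s2: s is true.
        At s4: s is true.
      So Box s is true at s5.
    At s5: Dia r requires r at some successor in {s2, s4}.
      r holds at s4, so Dia r is true at s5.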